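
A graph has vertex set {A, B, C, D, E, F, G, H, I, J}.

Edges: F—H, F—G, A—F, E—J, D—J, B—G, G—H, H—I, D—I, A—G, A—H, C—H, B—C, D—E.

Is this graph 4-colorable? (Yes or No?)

Yes

The chromatic number is 4. A, F, G, H are mutually adjacent (a clique of size 4), so at least 4 colors are needed.
4 colors suffice: color red → {B, D, H}; color blue → {C, E, G, I}; color green → {A, J}; color yellow → {F}.
That is already a proper 4-coloring.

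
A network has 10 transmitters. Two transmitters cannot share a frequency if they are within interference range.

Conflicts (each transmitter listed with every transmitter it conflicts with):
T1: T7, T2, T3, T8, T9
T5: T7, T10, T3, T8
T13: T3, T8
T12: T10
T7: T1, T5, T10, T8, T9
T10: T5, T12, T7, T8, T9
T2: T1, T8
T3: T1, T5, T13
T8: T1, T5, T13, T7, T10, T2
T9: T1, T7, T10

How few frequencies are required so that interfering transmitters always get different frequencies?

T5, T7, T10, T8 pairwise conflict, so at least 4 frequencies are needed.
4 frequencies suffice: frequency 1 → {T12, T3, T8, T9}; frequency 2 → {T1, T13, T10}; frequency 3 → {T7, T2}; frequency 4 → {T5}. Each listed conflict is separated.

4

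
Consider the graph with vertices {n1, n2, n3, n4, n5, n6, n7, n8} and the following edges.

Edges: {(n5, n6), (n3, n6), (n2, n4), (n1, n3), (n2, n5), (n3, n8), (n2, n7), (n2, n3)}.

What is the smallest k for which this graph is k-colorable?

n2 and n3 are adjacent, so at least 2 colors are needed.
2 colors suffice: n1=2, n2=2, n3=1, n4=1, n5=1, n6=2, n7=1, n8=2. Every edge joins two different colors.

2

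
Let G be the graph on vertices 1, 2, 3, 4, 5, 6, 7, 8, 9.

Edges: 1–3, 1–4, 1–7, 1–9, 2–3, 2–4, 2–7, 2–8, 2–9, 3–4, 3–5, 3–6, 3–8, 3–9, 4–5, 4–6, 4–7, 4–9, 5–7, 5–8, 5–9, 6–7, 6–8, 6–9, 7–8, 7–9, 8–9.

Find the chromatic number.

4

4, 5, 7, 9 are mutually adjacent (a clique of size 4), so at least 4 colors are needed.
4 colors suffice: color red → {9}; color blue → {4, 8}; color green → {3, 7}; color yellow → {1, 2, 5, 6}. Every edge joins two different colors.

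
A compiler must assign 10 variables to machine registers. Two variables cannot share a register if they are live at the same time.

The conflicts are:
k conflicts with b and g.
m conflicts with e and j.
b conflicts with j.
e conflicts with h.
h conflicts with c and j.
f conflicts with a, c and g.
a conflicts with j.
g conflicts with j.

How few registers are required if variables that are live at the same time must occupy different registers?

3

The cycle a-f-c-h-j-a has odd length 5, so it cannot be 2-colored; at least 3 registers are needed.
3 registers suffice: register 1 → {k, e, f, j}; register 2 → {m, b, h, a, g}; register 3 → {c}. Every pair that conflicts lands in different registers.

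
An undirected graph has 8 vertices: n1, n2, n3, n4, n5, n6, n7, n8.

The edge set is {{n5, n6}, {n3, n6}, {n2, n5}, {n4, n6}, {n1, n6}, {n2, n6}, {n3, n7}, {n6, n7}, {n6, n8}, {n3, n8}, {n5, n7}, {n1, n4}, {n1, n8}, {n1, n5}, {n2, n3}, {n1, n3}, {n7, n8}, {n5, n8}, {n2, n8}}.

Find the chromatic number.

4

n1, n5, n6, n8 form a clique, so at least 4 colors are needed.
4 colors suffice: color red → {n6}; color blue → {n4, n8}; color green → {n3, n5}; color yellow → {n1, n2, n7}. Each edge has distinct colors on its endpoints.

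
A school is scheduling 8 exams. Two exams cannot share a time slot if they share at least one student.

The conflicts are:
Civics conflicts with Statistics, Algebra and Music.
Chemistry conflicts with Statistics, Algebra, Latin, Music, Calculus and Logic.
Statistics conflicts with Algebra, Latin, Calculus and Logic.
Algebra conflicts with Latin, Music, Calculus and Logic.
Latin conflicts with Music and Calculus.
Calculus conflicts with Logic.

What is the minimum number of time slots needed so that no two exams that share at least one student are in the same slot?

Chemistry, Statistics, Algebra, Calculus, Logic pairwise conflict, so at least 5 time slots are needed.
5 time slots suffice: time slot 1 → {Algebra}; time slot 2 → {Civics, Chemistry}; time slot 3 → {Statistics, Music}; time slot 4 → {Latin, Logic}; time slot 5 → {Calculus}. Every pair that conflicts lands in different time slots.

5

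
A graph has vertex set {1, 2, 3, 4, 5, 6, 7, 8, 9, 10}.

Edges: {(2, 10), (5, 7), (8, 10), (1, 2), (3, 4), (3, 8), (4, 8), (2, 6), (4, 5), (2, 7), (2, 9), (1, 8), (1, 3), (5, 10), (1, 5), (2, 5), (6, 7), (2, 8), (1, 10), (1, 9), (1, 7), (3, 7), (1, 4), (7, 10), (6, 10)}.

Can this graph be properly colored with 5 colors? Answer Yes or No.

The chromatic number is 5. 1, 2, 5, 7, 10 are mutually adjacent (a clique of size 5), so at least 5 colors are needed.
5 colors suffice: color a → {1, 6}; color b → {2, 3}; color c → {7, 8, 9}; color d → {4, 10}; color e → {5}.
That is already a proper 5-coloring.

Yes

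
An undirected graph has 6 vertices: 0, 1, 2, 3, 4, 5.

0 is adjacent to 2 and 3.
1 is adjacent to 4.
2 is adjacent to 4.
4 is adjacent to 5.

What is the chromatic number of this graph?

2 and 4 are adjacent, so at least 2 colors are needed.
A valid assignment using 2 colors: 0=red, 1=blue, 2=blue, 3=blue, 4=red, 5=blue. No two adjacent vertices share a color.

2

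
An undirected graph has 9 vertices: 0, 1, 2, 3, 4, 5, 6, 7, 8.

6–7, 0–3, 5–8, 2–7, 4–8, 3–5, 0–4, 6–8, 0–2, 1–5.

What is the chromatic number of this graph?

The cycle 0-4-8-5-3-0 has odd length 5, so it cannot be 2-colored; at least 3 colors are needed.
One proper 3-coloring: 0=red, 1=blue, 2=blue, 3=blue, 4=green, 5=red, 6=red, 7=green, 8=blue. Every edge joins two different colors.

3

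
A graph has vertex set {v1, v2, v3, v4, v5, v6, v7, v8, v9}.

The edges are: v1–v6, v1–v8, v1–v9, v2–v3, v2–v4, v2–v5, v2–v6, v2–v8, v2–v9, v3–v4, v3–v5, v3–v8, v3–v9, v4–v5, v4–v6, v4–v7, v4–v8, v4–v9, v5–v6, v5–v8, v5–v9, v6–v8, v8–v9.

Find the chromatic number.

v2, v3, v4, v5, v8, v9 are mutually adjacent (a clique of size 6), so at least 6 colors are needed.
6 colors suffice: color 1 → {v1, v4}; color 2 → {v7, v8}; color 3 → {v6, v9}; color 4 → {v5}; color 5 → {v2}; color 6 → {v3}. Every edge joins two different colors.

6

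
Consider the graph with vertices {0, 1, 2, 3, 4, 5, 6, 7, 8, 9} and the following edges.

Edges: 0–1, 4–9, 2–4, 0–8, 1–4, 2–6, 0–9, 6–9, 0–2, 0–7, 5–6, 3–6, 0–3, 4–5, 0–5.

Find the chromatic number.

2

0 and 8 are adjacent, so at least 2 colors are needed.
2 colors suffice: 0=red, 1=blue, 2=blue, 3=blue, 4=red, 5=blue, 6=red, 7=blue, 8=blue, 9=blue. Every edge joins two different colors.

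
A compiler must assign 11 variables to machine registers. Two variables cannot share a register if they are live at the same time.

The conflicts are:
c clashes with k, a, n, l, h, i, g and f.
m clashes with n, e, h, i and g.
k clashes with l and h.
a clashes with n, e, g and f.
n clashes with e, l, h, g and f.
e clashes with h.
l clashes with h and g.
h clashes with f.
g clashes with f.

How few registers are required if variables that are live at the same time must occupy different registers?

c, a, n, g, f all conflict with each other, so at least 5 registers are needed.
A valid assignment using 5 registers: c=2, m=2, k=1, a=5, n=1, e=4, l=4, h=3, i=1, g=3, f=4. Each listed conflict is separated.

5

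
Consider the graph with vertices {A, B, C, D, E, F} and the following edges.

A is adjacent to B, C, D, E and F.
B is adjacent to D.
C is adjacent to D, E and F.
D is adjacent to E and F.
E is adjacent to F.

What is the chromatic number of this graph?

A, C, D, E, F form a clique, so at least 5 colors are needed.
One proper 5-coloring: A=2, B=3, C=5, D=1, E=4, F=3. No two adjacent vertices share a color.

5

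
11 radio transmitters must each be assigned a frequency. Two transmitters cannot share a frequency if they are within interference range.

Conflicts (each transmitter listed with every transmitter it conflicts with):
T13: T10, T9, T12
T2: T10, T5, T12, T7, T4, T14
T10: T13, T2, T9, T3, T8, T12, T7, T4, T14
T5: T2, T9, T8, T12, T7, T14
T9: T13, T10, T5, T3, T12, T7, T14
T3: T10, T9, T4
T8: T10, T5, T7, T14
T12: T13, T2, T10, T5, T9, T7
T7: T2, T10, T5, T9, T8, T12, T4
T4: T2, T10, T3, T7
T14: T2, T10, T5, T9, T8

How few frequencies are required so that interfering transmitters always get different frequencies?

4

T13, T10, T9, T12 all conflict with each other, so at least 4 frequencies are needed.
4 frequencies suffice: frequency 1 → {T10, T5}; frequency 2 → {T2, T9, T8}; frequency 3 → {T13, T3, T7, T14}; frequency 4 → {T12, T4}. Every pair that conflicts lands in different frequencies.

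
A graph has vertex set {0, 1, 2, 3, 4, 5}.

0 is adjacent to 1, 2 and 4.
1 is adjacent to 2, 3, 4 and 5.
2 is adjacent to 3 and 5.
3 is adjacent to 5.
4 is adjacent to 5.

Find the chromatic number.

4

1, 2, 3, 5 are pairwise adjacent (a clique of size 4), so at least 4 colors are needed.
One proper 4-coloring: 0=blue, 1=red, 2=green, 3=yellow, 4=green, 5=blue. Every edge joins two different colors.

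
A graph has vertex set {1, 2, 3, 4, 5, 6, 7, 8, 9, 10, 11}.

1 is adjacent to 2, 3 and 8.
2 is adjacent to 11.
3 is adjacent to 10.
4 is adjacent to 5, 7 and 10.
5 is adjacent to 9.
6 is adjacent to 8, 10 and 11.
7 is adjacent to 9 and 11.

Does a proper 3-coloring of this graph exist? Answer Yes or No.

The chromatic number is 3. The cycle 1-2-11-6-8-1 has odd length 5, so it cannot be 2-colored; at least 3 colors are needed.
3 colors suffice: color red → {1, 4, 9, 11}; color blue → {2, 3, 5, 6, 7}; color green → {8, 10}.
That is already a proper 3-coloring.

Yes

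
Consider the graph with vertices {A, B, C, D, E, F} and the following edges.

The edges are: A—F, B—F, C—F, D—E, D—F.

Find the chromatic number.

D and F are adjacent, so at least 2 colors are needed.
2 colors suffice: color 1 → {E, F}; color 2 → {A, B, C, D}. No two adjacent vertices share a color.

2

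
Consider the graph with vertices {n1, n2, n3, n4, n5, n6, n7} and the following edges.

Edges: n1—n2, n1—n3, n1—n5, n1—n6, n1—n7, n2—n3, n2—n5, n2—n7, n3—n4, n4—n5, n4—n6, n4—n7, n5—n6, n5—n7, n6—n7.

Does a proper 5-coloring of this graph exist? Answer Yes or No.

The chromatic number is 4. n4, n5, n6, n7 form a clique, so at least 4 colors are needed.
A valid assignment using 4 colors: n1=2, n2=4, n3=1, n4=2, n5=1, n6=4, n7=3.
Since 5 ≥ 4, a proper 5-coloring certainly exists.

Yes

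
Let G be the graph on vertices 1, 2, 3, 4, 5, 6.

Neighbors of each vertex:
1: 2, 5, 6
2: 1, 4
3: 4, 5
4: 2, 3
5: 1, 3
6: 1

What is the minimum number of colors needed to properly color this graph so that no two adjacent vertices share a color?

The cycle 4-3-5-1-2-4 has odd length 5, so it cannot be 2-colored; at least 3 colors are needed.
One proper 3-coloring: 1=red, 2=green, 3=red, 4=blue, 5=blue, 6=blue. Every edge joins two different colors.

3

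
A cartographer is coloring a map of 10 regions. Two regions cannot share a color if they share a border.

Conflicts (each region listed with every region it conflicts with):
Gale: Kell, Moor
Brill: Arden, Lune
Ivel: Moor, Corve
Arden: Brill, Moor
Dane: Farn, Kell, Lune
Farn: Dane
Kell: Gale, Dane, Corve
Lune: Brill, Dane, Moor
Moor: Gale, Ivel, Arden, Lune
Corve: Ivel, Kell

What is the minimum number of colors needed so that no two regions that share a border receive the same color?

3

The cycle Dane-Lune-Moor-Gale-Kell-Dane has odd length 5, so it cannot be 2-colored; at least 3 colors are needed.
3 colors suffice: color 1 → {Brill, Dane, Moor, Corve}; color 2 → {Ivel, Arden, Farn, Kell, Lune}; color 3 → {Gale}. No two conflicting regions share a color.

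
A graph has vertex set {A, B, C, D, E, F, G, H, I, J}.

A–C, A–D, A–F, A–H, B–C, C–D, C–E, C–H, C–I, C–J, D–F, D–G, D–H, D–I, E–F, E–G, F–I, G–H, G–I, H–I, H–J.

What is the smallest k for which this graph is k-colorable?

D, G, H, I are pairwise adjacent (a clique of size 4), so at least 4 colors are needed.
4 colors suffice: color 1 → {C, F, G}; color 2 → {B, E, H}; color 3 → {D, J}; color 4 → {A, I}. No two adjacent vertices share a color.

4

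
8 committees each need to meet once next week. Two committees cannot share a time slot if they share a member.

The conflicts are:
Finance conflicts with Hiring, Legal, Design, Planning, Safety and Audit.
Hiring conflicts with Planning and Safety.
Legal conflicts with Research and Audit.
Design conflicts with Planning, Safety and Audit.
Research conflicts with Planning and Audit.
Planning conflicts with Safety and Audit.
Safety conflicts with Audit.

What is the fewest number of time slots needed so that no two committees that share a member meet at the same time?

5

Finance, Design, Planning, Safety, Audit all conflict with each other, so at least 5 time slots are needed.
5 time slots suffice: time slot 1 → {Hiring, Audit}; time slot 2 → {Legal, Planning}; time slot 3 → {Finance, Research}; time slot 4 → {Safety}; time slot 5 → {Design}. Every pair that conflicts lands in different time slots.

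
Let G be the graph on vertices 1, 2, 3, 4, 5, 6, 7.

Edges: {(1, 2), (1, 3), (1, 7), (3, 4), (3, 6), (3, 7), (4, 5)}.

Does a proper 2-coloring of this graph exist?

No

1, 3, 7 form a triangle, so at least 3 colors are needed.
So 2 colors are not enough.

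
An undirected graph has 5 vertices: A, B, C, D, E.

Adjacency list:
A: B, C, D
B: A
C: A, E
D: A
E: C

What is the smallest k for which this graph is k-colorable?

2

A and D are adjacent, so at least 2 colors are needed.
One proper 2-coloring: A=red, B=blue, C=blue, D=blue, E=red. Every edge joins two different colors.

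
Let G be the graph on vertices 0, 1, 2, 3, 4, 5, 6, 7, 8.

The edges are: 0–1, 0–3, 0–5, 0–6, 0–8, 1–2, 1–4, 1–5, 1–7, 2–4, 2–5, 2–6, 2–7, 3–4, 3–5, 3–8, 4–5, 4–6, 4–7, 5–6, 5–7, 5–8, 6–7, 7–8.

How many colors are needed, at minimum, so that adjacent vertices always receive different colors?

5

2, 4, 5, 6, 7 form a clique, so at least 5 colors are needed.
One proper 5-coloring: 0=b, 1=e, 2=d, 3=d, 4=c, 5=a, 6=e, 7=b, 8=c. Each edge has distinct colors on its endpoints.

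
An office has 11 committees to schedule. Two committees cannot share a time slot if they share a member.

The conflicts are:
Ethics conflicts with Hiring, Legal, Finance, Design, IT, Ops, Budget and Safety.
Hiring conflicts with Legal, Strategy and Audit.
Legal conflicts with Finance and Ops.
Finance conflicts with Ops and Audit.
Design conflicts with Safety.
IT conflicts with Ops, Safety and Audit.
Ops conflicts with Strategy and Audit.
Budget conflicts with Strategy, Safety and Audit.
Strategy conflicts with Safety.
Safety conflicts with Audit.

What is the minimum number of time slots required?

Ethics, Legal, Finance, Ops pairwise conflict, so at least 4 time slots are needed.
4 time slots suffice: time slot 1 → {Ethics, Strategy, Audit}; time slot 2 → {Hiring, Ops, Safety}; time slot 3 → {Legal, Design, IT, Budget}; time slot 4 → {Finance}. Every pair that conflicts lands in different time slots.

4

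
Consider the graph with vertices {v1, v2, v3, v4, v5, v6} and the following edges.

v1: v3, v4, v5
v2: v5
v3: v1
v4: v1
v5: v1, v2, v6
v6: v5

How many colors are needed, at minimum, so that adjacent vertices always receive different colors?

2

v5 and v6 are adjacent, so at least 2 colors are needed.
2 colors suffice: color 1 → {v3, v4, v5}; color 2 → {v1, v2, v6}. Every edge joins two different colors.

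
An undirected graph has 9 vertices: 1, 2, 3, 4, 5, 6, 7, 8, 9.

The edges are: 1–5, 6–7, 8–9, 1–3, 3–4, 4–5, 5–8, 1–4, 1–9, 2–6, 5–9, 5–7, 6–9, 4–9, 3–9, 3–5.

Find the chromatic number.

1, 3, 4, 5, 9 form a clique, so at least 5 colors are needed.
5 colors suffice: color red → {2, 7, 9}; color blue → {5, 6}; color green → {1, 8}; color yellow → {4}; color purple → {3}. No two adjacent vertices share a color.

5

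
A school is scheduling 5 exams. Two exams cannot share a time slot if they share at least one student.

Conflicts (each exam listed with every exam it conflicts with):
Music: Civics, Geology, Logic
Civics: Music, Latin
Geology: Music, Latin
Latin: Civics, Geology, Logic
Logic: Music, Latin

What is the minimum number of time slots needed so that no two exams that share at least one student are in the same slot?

2

Music and Civics conflict, so at least 2 time slots are needed.
2 time slots suffice: time slot 1 → {Music, Latin}; time slot 2 → {Civics, Geology, Logic}. Every pair that conflicts lands in different time slots.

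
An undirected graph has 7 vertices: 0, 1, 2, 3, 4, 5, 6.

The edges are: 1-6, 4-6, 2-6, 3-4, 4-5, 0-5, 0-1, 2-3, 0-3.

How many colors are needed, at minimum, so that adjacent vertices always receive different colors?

3

The cycle 1-0-5-4-6-1 has odd length 5, so it cannot be 2-colored; at least 3 colors are needed.
3 colors suffice: color a → {3, 5, 6}; color b → {0, 2, 4}; color c → {1}. No two adjacent vertices share a color.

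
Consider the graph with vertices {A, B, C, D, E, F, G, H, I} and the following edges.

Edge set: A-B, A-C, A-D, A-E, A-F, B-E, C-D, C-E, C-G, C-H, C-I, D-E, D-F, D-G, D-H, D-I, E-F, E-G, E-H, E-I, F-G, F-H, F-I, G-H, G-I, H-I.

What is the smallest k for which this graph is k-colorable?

6

D, E, F, G, H, I form a clique, so at least 6 colors are needed.
A valid assignment using 6 colors: A=3, B=2, C=4, D=2, E=1, F=4, G=6, H=3, I=5. Each edge has distinct colors on its endpoints.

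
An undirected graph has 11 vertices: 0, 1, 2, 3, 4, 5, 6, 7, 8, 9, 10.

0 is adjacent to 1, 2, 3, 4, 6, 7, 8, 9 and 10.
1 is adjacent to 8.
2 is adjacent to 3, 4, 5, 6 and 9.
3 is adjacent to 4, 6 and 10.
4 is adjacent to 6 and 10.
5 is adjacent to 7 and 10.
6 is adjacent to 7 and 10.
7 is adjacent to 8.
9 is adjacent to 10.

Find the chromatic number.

5

0, 2, 3, 4, 6 form a clique, so at least 5 colors are needed.
A valid assignment using 5 colors: 0=a, 1=b, 2=b, 3=d, 4=e, 5=a, 6=c, 7=b, 8=c, 9=c, 10=b. Every edge joins two different colors.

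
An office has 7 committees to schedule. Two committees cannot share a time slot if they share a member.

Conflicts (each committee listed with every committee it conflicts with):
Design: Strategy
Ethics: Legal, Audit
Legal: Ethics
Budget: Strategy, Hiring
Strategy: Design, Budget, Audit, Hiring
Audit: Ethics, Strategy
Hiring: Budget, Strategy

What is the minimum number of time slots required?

Budget, Strategy, Hiring pairwise conflict, so at least 3 time slots are needed.
3 time slots suffice: time slot 1 → {Ethics, Strategy}; time slot 2 → {Design, Legal, Budget, Audit}; time slot 3 → {Hiring}. No two conflicting committees share a time slot.

3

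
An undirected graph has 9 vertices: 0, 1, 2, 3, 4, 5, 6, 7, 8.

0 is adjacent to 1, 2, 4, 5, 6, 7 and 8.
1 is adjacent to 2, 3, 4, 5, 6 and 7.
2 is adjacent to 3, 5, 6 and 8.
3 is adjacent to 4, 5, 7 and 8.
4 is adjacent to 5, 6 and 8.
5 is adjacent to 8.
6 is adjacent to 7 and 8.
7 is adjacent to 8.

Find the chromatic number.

4

2, 3, 5, 8 are mutually adjacent (a clique of size 4), so at least 4 colors are needed.
4 colors suffice: color a → {1, 8}; color b → {0, 3}; color c → {5, 6}; color d → {2, 4, 7}. No two adjacent vertices share a color.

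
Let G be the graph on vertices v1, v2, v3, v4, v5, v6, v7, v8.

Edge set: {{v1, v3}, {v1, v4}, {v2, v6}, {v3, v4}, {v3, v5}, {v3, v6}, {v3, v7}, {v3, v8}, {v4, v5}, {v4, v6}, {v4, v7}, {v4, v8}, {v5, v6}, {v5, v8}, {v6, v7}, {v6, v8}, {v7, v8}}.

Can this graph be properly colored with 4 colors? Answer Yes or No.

v3, v4, v5, v6, v8 are pairwise adjacent (a clique of size 5), so at least 5 colors are needed.
So 4 colors are not enough.

No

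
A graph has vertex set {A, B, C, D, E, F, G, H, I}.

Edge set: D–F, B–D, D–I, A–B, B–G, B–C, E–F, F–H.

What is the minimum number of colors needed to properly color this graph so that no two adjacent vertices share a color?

B and D are adjacent, so at least 2 colors are needed.
2 colors suffice: color 1 → {B, F, I}; color 2 → {A, C, D, E, G, H}. No two adjacent vertices share a color.

2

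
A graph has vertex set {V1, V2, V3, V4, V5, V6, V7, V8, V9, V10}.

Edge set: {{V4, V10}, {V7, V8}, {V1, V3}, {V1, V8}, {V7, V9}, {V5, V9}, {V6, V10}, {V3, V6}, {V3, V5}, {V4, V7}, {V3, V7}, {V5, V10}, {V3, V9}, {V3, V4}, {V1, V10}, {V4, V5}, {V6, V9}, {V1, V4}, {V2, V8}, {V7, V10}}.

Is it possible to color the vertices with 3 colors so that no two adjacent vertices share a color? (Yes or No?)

The chromatic number is 3. V3, V4, V7 are pairwise adjacent, so at least 3 colors are needed.
3 colors suffice: V1=G, V2=B, V3=R, V4=B, V5=G, V6=G, V7=G, V8=R, V9=B, V10=R.
That is already a proper 3-coloring.

Yes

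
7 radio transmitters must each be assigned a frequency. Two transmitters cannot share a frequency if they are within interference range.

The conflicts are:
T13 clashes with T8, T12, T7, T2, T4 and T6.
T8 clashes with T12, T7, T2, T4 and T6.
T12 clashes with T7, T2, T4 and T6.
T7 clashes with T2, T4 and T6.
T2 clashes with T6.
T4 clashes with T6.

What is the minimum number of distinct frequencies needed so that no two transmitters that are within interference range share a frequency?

6

T13, T8, T12, T7, T4, T6 all conflict with each other, so at least 6 frequencies are needed.
6 frequencies suffice: frequency 1 → {T12}; frequency 2 → {T6}; frequency 3 → {T13}; frequency 4 → {T7}; frequency 5 → {T8}; frequency 6 → {T2, T4}. No two conflicting transmitters share a frequency.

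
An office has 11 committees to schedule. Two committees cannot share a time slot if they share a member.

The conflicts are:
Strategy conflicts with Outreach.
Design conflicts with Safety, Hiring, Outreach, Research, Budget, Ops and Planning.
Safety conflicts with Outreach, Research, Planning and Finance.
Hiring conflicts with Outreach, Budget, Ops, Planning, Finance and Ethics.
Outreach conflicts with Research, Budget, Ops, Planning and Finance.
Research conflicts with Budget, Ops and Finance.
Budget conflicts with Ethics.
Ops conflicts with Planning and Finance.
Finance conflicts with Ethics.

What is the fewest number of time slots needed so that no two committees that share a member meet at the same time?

5

Design, Hiring, Outreach, Ops, Planning pairwise conflict, so at least 5 time slots are needed.
5 time slots suffice: time slot 1 → {Outreach, Ethics}; time slot 2 → {Strategy, Design, Finance}; time slot 3 → {Hiring, Research}; time slot 4 → {Safety, Budget, Ops}; time slot 5 → {Planning}. Each listed conflict is separated.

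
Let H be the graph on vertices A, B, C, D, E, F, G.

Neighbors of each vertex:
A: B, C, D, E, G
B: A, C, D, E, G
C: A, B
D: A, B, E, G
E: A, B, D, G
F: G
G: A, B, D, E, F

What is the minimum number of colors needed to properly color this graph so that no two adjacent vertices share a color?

A, B, D, E, G form a clique, so at least 5 colors are needed.
5 colors suffice: color 1 → {B, F}; color 2 → {A}; color 3 → {C, G}; color 4 → {E}; color 5 → {D}. Every edge joins two different colors.

5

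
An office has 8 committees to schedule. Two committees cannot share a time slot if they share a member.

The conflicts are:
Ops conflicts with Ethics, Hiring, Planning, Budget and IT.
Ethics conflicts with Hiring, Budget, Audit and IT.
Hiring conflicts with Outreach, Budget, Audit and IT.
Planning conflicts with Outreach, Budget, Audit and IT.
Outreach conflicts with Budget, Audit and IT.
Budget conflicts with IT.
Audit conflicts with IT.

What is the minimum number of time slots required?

Ops, Ethics, Hiring, Budget, IT pairwise conflict, so at least 5 time slots are needed.
5 time slots suffice: time slot 1 → {IT}; time slot 2 → {Budget, Audit}; time slot 3 → {Hiring, Planning}; time slot 4 → {Ethics, Outreach}; time slot 5 → {Ops}. Each listed conflict is separated.

5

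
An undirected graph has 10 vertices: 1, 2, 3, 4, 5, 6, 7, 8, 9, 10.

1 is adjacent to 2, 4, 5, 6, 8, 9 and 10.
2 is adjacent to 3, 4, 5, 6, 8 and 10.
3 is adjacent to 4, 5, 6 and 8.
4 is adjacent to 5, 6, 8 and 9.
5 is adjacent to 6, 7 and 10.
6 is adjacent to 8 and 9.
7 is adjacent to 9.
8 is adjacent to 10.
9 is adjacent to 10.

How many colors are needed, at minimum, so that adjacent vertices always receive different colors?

1, 2, 4, 6, 8 are pairwise adjacent (a clique of size 5), so at least 5 colors are needed.
One proper 5-coloring: 1=blue, 2=yellow, 3=blue, 4=green, 5=purple, 6=red, 7=red, 8=purple, 9=yellow, 10=red. No two adjacent vertices share a color.

5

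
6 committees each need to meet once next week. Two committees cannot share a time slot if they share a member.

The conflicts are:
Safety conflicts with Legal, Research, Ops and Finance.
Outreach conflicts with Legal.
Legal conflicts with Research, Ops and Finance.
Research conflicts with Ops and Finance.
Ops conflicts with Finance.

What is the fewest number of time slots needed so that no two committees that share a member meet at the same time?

Safety, Legal, Research, Ops, Finance all conflict with each other, so at least 5 time slots are needed.
5 time slots suffice: time slot 1 → {Legal}; time slot 2 → {Safety, Outreach}; time slot 3 → {Ops}; time slot 4 → {Finance}; time slot 5 → {Research}. No two conflicting committees share a time slot.

5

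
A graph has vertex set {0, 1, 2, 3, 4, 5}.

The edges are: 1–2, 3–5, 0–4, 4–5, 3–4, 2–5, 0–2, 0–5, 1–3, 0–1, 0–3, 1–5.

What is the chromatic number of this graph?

4

0, 3, 4, 5 are mutually adjacent (a clique of size 4), so at least 4 colors are needed.
A valid assignment using 4 colors: 0=red, 1=green, 2=yellow, 3=yellow, 4=green, 5=blue. Every edge joins two different colors.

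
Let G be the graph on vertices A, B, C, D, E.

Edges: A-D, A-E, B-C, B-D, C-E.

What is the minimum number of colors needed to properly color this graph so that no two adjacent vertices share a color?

The cycle A-D-B-C-E-A has odd length 5, so it cannot be 2-colored; at least 3 colors are needed.
3 colors suffice: color red → {A, B}; color blue → {C, D}; color green → {E}. Every edge joins two different colors.

3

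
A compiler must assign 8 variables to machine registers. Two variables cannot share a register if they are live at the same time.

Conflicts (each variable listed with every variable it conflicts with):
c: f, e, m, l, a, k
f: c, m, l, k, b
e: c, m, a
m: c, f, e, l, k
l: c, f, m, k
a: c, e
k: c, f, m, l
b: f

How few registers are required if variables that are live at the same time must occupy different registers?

5

c, f, m, l, k are mutually in conflict, so at least 5 registers are needed.
5 registers suffice: register 1 → {c, b}; register 2 → {f, e}; register 3 → {m, a}; register 4 → {k}; register 5 → {l}. Each listed conflict is separated.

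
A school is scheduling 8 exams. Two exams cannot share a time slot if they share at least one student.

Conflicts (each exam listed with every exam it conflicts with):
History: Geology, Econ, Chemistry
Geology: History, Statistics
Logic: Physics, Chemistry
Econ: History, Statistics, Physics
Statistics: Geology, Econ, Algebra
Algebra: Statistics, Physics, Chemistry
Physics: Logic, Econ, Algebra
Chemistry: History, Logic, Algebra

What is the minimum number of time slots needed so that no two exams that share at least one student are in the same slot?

The cycle Chemistry-Algebra-Physics-Econ-History-Chemistry has odd length 5, so it cannot be 2-colored; at least 3 time slots are needed.
3 time slots suffice: time slot 1 → {Statistics, Physics, Chemistry}; time slot 2 → {History, Logic, Algebra}; time slot 3 → {Geology, Econ}. No two conflicting exams share a time slot.

3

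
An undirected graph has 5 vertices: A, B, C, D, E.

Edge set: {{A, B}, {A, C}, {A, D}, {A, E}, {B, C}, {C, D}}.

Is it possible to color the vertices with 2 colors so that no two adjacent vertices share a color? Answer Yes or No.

A, B, C are mutually adjacent, so at least 3 colors are needed.
So 2 colors are not enough.

No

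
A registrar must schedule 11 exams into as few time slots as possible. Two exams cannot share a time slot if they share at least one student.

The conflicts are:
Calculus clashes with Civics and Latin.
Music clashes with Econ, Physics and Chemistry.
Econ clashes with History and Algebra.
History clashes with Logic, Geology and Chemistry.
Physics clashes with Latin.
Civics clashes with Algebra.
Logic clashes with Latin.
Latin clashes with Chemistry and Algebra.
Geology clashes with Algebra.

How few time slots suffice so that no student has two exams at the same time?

The cycle History-Logic-Latin-Algebra-Geology-History has odd length 5, so it cannot be 2-colored; at least 3 time slots are needed.
A valid assignment using 3 time slots: Calculus=2, Music=1, Econ=3, History=1, Physics=2, Civics=1, Logic=2, Latin=1, Geology=3, Chemistry=2, Algebra=2. No two conflicting exams share a time slot.

3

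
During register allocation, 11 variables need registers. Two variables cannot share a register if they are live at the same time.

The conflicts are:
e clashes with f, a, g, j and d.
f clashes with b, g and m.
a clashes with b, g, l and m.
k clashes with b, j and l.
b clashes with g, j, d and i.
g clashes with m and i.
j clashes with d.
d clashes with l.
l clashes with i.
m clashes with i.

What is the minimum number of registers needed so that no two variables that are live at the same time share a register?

3

g, m, i all conflict with each other, so at least 3 registers are needed.
Using 3 registers: e=1, f=3, a=3, k=2, b=1, g=2, j=3, d=2, l=1, m=1, i=3. No two conflicting variables share a register.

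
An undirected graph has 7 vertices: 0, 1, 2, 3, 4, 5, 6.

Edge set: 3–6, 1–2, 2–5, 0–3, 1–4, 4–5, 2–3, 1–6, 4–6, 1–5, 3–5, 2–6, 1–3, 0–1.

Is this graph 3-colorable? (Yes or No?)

1, 2, 3, 5 are mutually adjacent (a clique of size 4), so at least 4 colors are needed.
So 3 colors are not enough.

No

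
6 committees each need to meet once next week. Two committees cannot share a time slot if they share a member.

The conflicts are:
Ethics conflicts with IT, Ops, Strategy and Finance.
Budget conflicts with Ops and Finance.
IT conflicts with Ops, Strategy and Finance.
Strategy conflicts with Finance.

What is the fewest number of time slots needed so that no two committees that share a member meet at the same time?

Ethics, IT, Strategy, Finance are mutually in conflict, so at least 4 time slots are needed.
4 time slots suffice: time slot 1 → {Ops, Finance}; time slot 2 → {Ethics, Budget}; time slot 3 → {IT}; time slot 4 → {Strategy}. Each listed conflict is separated.

4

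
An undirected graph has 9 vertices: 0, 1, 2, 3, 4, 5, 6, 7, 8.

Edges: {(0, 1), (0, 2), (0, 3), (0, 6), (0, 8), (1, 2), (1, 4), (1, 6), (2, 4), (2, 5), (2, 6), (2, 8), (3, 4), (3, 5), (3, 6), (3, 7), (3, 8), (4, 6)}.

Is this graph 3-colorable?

1, 2, 4, 6 are mutually adjacent (a clique of size 4), so at least 4 colors are needed.
So 3 colors are not enough.

No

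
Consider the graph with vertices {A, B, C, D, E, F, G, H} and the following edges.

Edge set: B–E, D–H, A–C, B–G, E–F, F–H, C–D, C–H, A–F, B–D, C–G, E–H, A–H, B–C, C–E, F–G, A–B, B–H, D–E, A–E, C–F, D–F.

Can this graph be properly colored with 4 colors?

B, C, D, E, H are mutually adjacent (a clique of size 5), so at least 5 colors are needed.
So 4 colors are not enough.

No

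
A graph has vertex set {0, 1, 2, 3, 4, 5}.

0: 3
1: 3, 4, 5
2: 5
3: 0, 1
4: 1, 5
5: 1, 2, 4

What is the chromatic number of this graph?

3

1, 4, 5 are mutually adjacent, so at least 3 colors are needed.
3 colors suffice: color a → {3, 5}; color b → {0, 1, 2}; color c → {4}. No two adjacent vertices share a color.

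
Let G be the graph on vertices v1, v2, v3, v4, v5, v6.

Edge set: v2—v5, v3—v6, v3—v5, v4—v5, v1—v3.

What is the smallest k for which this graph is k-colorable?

v1 and v3 are adjacent, so at least 2 colors are needed.
2 colors suffice: color red → {v2, v3, v4}; color blue → {v1, v5, v6}. Every edge joins two different colors.

2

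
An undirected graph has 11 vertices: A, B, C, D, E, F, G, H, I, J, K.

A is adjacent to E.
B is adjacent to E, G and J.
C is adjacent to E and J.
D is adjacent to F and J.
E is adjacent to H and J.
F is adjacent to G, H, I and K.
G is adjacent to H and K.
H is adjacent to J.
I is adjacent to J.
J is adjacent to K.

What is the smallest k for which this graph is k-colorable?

F, G, K are mutually adjacent, so at least 3 colors are needed.
A valid assignment using 3 colors: A=1, B=3, C=3, D=2, E=2, F=1, G=2, H=3, I=2, J=1, K=3. Every edge joins two different colors.

3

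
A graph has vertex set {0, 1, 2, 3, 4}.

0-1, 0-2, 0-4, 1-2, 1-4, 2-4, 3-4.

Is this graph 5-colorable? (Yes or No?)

Yes

The chromatic number is 4. 0, 1, 2, 4 are mutually adjacent (a clique of size 4), so at least 4 colors are needed.
4 colors suffice: color red → {4}; color blue → {0, 3}; color green → {1}; color yellow → {2}.
Since 5 ≥ 4, a proper 5-coloring certainly exists.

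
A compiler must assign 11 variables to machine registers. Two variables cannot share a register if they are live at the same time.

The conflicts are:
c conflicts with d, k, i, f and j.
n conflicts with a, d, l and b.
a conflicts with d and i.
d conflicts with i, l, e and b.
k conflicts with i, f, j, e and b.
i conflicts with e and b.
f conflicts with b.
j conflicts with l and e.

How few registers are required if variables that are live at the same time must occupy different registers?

3

k, i, e all conflict with each other, so at least 3 registers are needed.
3 registers suffice: c=3, n=2, a=3, d=1, k=1, i=2, f=2, j=2, l=3, e=3, b=3. Every pair that conflicts lands in different registers.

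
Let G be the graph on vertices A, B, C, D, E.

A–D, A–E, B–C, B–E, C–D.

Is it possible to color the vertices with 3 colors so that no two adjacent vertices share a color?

The chromatic number is 3. The cycle D-C-B-E-A-D has odd length 5, so it cannot be 2-colored; at least 3 colors are needed.
3 colors suffice: A=3, B=1, C=2, D=1, E=2.
That is already a proper 3-coloring.

Yes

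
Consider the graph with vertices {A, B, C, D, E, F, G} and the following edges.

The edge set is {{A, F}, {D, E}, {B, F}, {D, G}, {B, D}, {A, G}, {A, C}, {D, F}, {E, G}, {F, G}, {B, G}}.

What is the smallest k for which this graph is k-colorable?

4

B, D, F, G are mutually adjacent (a clique of size 4), so at least 4 colors are needed.
4 colors suffice: color red → {C, G}; color blue → {E, F}; color green → {A, D}; color yellow → {B}. Every edge joins two different colors.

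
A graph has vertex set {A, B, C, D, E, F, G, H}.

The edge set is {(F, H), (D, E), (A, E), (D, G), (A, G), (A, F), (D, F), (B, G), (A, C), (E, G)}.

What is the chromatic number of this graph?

A, E, G are mutually adjacent, so at least 3 colors are needed.
3 colors suffice: color 1 → {C, F, G}; color 2 → {A, B, D, H}; color 3 → {E}. No two adjacent vertices share a color.

3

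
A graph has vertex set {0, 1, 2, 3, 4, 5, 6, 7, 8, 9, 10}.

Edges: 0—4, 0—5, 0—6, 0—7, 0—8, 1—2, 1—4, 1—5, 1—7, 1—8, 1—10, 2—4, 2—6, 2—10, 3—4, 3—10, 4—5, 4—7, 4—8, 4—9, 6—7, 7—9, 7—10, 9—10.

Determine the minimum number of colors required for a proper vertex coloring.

1, 7, 10 are pairwise adjacent, so at least 3 colors are needed.
One proper 3-coloring: 0=blue, 1=blue, 2=green, 3=blue, 4=red, 5=green, 6=red, 7=green, 8=green, 9=blue, 10=red. No two adjacent vertices share a color.

3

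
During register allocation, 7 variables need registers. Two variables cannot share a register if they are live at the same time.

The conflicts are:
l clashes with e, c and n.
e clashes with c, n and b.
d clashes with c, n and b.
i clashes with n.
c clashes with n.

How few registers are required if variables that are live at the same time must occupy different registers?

l, e, c, n all conflict with each other, so at least 4 registers are needed.
4 registers suffice: register 1 → {n, b}; register 2 → {e, d, i}; register 3 → {c}; register 4 → {l}. Every pair that conflicts lands in different registers.

4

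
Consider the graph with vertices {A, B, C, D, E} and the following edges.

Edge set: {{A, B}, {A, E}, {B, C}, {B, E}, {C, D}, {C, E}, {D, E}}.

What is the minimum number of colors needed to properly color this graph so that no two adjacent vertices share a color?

3

B, C, E are pairwise adjacent, so at least 3 colors are needed.
A valid assignment using 3 colors: A=3, B=2, C=3, D=2, E=1. Every edge joins two different colors.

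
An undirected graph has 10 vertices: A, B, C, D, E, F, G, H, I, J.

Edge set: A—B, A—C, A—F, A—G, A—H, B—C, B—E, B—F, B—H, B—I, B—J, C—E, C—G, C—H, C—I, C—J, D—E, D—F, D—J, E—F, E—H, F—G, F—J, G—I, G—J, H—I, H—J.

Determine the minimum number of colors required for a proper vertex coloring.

A, B, C, H form a clique, so at least 4 colors are needed.
4 colors suffice: color 1 → {B, D, G}; color 2 → {C, F}; color 3 → {H}; color 4 → {A, E, I, J}. Each edge has distinct colors on its endpoints.

4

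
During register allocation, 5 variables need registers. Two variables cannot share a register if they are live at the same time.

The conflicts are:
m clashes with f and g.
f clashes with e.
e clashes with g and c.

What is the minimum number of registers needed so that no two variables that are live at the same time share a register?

2

m and f conflict, so at least 2 registers are needed.
2 registers suffice: register 1 → {m, e}; register 2 → {f, g, c}. Every pair that conflicts lands in different registers.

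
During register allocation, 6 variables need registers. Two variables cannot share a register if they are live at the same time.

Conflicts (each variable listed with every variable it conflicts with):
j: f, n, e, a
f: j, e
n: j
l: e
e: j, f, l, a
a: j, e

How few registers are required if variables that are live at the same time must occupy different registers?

j, f, e are mutually in conflict, so at least 3 registers are needed.
A valid assignment using 3 registers: j=2, f=3, n=1, l=2, e=1, a=3. Every pair that conflicts lands in different registers.

3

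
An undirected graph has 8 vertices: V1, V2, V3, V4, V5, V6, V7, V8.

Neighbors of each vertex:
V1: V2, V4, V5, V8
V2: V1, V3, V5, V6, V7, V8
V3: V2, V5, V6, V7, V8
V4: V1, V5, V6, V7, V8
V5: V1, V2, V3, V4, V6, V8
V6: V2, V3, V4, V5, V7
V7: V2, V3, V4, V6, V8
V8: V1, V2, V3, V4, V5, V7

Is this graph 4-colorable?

Yes

The chromatic number is 4. V2, V3, V6, V7 form a clique, so at least 4 colors are needed.
A valid assignment using 4 colors: V1=4, V2=1, V3=4, V4=1, V5=2, V6=3, V7=2, V8=3.
That is already a proper 4-coloring.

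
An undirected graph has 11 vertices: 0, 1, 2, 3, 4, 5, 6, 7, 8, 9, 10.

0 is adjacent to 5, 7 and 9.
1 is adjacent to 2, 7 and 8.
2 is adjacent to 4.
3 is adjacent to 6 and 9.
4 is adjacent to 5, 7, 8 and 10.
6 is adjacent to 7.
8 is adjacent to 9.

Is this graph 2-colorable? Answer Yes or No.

No

The cycle 9-8-4-5-0-9 has odd length 5, so it cannot be 2-colored; at least 3 colors are needed.
So 2 colors are not enough.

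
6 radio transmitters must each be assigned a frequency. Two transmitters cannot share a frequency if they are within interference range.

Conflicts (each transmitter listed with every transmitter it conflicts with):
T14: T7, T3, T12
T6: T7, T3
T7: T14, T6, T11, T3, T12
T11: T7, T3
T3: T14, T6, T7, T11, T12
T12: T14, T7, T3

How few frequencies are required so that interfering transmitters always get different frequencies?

4

T14, T7, T3, T12 all conflict with each other, so at least 4 frequencies are needed.
Using 4 frequencies: T14=4, T6=3, T7=2, T11=3, T3=1, T12=3. Every pair that conflicts lands in different frequencies.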